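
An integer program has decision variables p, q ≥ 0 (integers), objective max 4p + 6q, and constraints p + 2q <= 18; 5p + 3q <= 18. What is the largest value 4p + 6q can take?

(p,q)=(0,6): 1·0+2·6=12≤18, 5·0+3·6=18≤18, objective 36.
(p,q)=(0,5): 1·0+2·5=10≤18, 5·0+3·5=15≤18, objective 30.
Maximum is 36 at (p,q)=(0,6).

36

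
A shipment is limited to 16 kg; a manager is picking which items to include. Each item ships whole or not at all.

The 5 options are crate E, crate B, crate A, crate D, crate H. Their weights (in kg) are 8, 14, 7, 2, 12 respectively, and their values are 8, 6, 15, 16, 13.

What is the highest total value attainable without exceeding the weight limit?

31

crate E + crate D: weight 8 + 2 = 10 ≤ 16, value 8 + 16 = 24.
crate A + crate D: weight 7 + 2 = 9 ≤ 16, value 15 + 16 = 31.
crate D + crate H: weight 2 + 12 = 14 ≤ 16, value 16 + 13 = 29.
Best is crate A and crate D with total value 31.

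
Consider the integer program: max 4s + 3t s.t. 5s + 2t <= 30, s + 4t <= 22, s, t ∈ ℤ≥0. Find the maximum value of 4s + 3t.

28

Relaxing integrality, the LP optimum is 30.22 at (s,t) = (4.22, 4.44), which is not an integer point.
(s,t)=(4,4) is feasible, giving 28.
(s,t)=(4,3) is feasible, giving 25.
(s,t)=(3,4) is feasible, giving 24.
Maximum is 28 at (s,t)=(4,4).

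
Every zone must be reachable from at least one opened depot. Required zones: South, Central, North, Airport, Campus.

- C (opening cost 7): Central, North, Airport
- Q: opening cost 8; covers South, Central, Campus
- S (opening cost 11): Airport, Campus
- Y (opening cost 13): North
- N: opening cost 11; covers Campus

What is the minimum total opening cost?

15

Choose C and Q: together they cover South, Central, North, Airport, Campus — every zone.
Total opening cost: 7 + 8 = 15.
No cover costs less than 15.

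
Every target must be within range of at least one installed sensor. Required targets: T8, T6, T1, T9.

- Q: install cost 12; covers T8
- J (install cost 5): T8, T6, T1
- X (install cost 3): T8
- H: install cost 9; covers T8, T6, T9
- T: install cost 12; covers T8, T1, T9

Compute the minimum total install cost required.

14

Choose J and H: together they cover T8, T6, T1, T9 — every target.
Total install cost: 5 + 9 = 14.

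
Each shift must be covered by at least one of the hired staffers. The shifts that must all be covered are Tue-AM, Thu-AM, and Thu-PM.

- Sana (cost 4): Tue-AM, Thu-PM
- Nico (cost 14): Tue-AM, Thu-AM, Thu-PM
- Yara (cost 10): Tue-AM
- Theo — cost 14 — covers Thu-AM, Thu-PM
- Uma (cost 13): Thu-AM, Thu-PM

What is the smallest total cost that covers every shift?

The greedy cost-per-new-shift heuristic would pick Sana and Uma for 17, but a cheaper cover exists.
Nico alone covers Tue-AM, Thu-AM, Thu-PM — every shift.
Total cost: 14.
No cover costs less than 14.

14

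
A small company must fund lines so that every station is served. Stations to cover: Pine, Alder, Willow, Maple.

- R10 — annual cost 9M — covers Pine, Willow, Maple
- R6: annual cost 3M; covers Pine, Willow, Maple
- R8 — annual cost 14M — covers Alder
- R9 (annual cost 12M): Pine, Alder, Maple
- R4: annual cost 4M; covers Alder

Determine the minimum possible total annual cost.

7

This is an integer covering problem.
Choose R6 and R4: together they cover Pine, Alder, Willow, Maple — every station.
Total annual cost: 3 + 4 = 7.
No cover costs less than 7.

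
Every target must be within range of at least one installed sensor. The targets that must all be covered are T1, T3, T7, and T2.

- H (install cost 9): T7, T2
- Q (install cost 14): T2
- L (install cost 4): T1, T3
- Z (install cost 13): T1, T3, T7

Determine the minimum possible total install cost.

Choose H and L: together they cover T1, T3, T7, T2 — every target.
Total install cost: 9 + 4 = 13.
No cover costs less than 13.

13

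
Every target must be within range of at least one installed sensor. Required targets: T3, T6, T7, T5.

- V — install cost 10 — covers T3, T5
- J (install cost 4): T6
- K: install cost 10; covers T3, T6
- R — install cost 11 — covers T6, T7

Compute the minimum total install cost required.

Choose V and R: together they cover T3, T6, T7, T5 — every target.
Total install cost: 10 + 11 = 21.

21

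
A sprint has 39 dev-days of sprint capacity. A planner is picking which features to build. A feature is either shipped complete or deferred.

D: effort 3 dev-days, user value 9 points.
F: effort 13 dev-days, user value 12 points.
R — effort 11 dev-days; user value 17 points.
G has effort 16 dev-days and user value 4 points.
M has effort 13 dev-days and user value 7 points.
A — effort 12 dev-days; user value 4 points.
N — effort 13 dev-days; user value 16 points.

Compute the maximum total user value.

46

Allowing fractional choices, the relaxed optimum would be about 53.1, but features are indivisible.
D + R + A + N: effort 3 + 11 + 12 + 13 = 39 ≤ 39, user value 9 + 17 + 4 + 16 = 46.
F + R + N: effort 13 + 11 + 13 = 37 ≤ 39, user value 12 + 17 + 16 = 45.
Best is D, R, A, and N with total user value 46.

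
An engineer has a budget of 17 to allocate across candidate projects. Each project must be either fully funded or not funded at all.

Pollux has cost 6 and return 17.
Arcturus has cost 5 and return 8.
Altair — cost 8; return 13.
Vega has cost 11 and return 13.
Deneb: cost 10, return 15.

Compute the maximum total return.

32

This is an integer program with binary decision variables.
Pollux + Altair: cost 6 + 8 = 14 ≤ 17, return 17 + 13 = 30.
Pollux + Deneb: cost 6 + 10 = 16 ≤ 17, return 17 + 15 = 32.
Best is Pollux and Deneb with total return 32.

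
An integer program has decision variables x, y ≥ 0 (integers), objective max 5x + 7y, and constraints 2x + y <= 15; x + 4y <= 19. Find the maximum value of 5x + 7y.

(x,y)=(6,3) is feasible, giving 51.
(x,y)=(5,3) is feasible, giving 46.
Maximum is 51 at (x,y)=(6,3).

51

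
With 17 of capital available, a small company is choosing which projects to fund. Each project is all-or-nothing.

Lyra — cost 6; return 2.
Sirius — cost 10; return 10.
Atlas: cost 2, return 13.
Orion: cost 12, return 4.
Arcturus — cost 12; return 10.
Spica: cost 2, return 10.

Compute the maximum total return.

Sirius + Atlas + Spica: cost 10 + 2 + 2 = 14 ≤ 17, return 10 + 13 + 10 = 33.
Atlas + Orion + Spica: cost 2 + 12 + 2 = 16 ≤ 17, return 13 + 4 + 10 = 27.
Atlas + Arcturus + Spica: cost 2 + 12 + 2 = 16 ≤ 17, return 13 + 10 + 10 = 33.
The maximum return is 33; one optimal choice is Sirius, Atlas, and Spica.

33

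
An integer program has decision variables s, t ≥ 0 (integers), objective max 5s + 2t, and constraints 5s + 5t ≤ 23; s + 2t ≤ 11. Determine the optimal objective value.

Relaxing integrality, the LP optimum is 23.00 at (s,t) = (4.6, 0), which is not an integer point.
(s,t)=(4,0) is feasible, giving 20.
(s,t)=(3,1) is feasible, giving 17.
(s,t)=(3,0) is feasible, giving 15.
No feasible integer point exceeds 20.

20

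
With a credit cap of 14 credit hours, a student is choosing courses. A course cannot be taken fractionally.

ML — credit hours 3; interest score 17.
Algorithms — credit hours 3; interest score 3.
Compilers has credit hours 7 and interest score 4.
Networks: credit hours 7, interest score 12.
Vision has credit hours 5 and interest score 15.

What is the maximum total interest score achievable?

35

This is a 0-1 knapsack instance.
Allowing fractional choices, the relaxed optimum would be about 42.3, but courses are indivisible.
ML + Vision: credit hours 3 + 5 = 8 ≤ 14, interest score 17 + 15 = 32.
ML + Algorithms + Vision: credit hours 3 + 3 + 5 = 11 ≤ 14, interest score 17 + 3 + 15 = 35.
ML + Algorithms + Networks: credit hours 3 + 3 + 7 = 13 ≤ 14, interest score 17 + 3 + 12 = 32.
Best is ML, Algorithms, and Vision with total interest score 35.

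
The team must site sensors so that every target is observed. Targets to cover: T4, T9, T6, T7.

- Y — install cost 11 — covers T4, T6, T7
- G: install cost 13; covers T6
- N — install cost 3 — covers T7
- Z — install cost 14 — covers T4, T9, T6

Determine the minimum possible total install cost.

17

Choose N and Z: together they cover T4, T9, T6, T7 — every target.
Total install cost: 3 + 14 = 17.
No cover costs less than 17.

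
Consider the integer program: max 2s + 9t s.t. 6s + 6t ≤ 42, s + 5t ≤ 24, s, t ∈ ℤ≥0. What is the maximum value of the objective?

The continuous relaxation peaks at (2.75, 4.25) with value 43.75; rounding to a feasible lattice point costs some objective.
(s,t)=(3,4): 6·3+6·4=42≤42, 1·3+5·4=23≤24, objective 42.
(s,t)=(2,4): 6·2+6·4=36≤42, 1·2+5·4=22≤24, objective 40.
(s,t)=(1,4): 6·1+6·4=30≤42, 1·1+5·4=21≤24, objective 38.
(s,t)=(4,3): 6·4+6·3=42≤42, 1·4+5·3=19≤24, objective 35.
The best lattice point is (3,4), giving 42.

42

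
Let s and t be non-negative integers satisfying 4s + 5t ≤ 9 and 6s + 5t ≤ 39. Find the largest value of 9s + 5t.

18

The continuous relaxation peaks at (2.25, 0) with value 20.25; rounding to a feasible lattice point costs some objective.
(s,t)=(2,0): 4·2+5·0=8≤9, 6·2+5·0=12≤39, objective 18.
(s,t)=(1,1): 4·1+5·1=9≤9, 6·1+5·1=11≤39, objective 14.
No feasible integer point exceeds 18.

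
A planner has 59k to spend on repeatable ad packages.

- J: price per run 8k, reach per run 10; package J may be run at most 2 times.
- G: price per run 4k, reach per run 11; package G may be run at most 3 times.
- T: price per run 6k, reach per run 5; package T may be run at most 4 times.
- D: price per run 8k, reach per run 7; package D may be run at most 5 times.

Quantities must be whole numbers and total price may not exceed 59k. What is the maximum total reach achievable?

79

G has the best ratio (11/4); taking only G gives at most 3×11 = 33 (stopped by the supply cap of 3).
Mixing does better — 2×J, 3×G, 1×T, and 3×D: price 58 ≤ 59, reach 2·10 + 3·11 + 1·5 + 3·7 = 79.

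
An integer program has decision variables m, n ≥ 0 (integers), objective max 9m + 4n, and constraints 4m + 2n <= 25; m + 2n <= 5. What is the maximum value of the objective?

(m,n)=(5,0) is feasible, giving 45.
(m,n)=(4,0) is feasible, giving 36.
Maximum is 45 at (m,n)=(5,0).

45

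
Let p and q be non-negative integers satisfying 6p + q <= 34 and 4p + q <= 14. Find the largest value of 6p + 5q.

70

(p,q)=(0,14): 6·0+1·14=14≤34, 4·0+1·14=14≤14, objective 70.
(p,q)=(0,13): 6·0+1·13=13≤34, 4·0+1·13=13≤14, objective 65.
No feasible integer point exceeds 70.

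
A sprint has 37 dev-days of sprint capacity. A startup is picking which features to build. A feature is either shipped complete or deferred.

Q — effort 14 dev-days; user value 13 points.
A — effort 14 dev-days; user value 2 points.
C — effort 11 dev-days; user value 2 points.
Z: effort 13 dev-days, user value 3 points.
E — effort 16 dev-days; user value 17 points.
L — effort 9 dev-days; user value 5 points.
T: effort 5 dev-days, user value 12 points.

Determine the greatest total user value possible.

42

Allowing fractional choices, the relaxed optimum would be about 43.1, but features are indivisible.
Z + E + T: effort 13 + 16 + 5 = 34 ≤ 37, user value 3 + 17 + 12 = 32.
Q + E + T: effort 14 + 16 + 5 = 35 ≤ 37, user value 13 + 17 + 12 = 42.
E + L + T: effort 16 + 9 + 5 = 30 ≤ 37, user value 17 + 5 + 12 = 34.
Best is Q, E, and T with total user value 42.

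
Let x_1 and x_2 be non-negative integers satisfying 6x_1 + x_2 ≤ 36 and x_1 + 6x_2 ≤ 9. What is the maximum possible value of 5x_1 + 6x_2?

(x_1,x_2)=(6,0): 6·6+1·0=36≤36, 1·6+6·0=6≤9, objective 30.
(x_1,x_2)=(5,0): 6·5+1·0=30≤36, 1·5+6·0=5≤9, objective 25.
(x_1,x_2)=(4,0): 6·4+1·0=24≤36, 1·4+6·0=4≤9, objective 20.
No feasible integer point exceeds 30.

30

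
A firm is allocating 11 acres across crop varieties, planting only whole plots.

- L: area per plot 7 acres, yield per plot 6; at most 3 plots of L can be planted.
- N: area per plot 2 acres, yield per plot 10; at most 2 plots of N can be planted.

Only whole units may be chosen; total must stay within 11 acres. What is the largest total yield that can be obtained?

26

Take 1×L and 2×N: area 11 ≤ 11, yield 1·6 + 2·10 = 26.
N has the best ratio (10/2) and is taken to its limit of 2; remaining capacity is filled optimally with the others.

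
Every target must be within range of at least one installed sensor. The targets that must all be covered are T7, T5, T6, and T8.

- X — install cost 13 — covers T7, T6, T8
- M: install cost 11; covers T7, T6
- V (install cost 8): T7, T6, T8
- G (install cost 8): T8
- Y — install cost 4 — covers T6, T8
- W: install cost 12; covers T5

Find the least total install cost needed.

The greedy cost-per-new-target heuristic would pick Y, V, and W for 24, but a cheaper cover exists.
Choose V and W: together they cover T7, T5, T6, T8 — every target.
Total install cost: 8 + 12 = 20.
No cover costs less than 20.

20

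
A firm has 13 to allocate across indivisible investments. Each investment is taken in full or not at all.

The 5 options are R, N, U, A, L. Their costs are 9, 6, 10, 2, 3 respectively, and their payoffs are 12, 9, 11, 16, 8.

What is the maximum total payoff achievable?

Allowing fractional choices, the relaxed optimum would be about 35.7, but investments are indivisible.
U + A: cost 10 + 2 = 12 ≤ 13, payoff 11 + 16 = 27.
R + A: cost 9 + 2 = 11 ≤ 13, payoff 12 + 16 = 28.
N + A + L: cost 6 + 2 + 3 = 11 ≤ 13, payoff 9 + 16 + 8 = 33.
Best is N, A, and L with total payoff 33.

33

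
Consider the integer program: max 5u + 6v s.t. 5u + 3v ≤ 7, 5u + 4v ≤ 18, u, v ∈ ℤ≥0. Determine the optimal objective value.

The continuous relaxation peaks at (0, 2.33) with value 14.00; rounding to a feasible lattice point costs some objective.
(u,v)=(0,2) is feasible, giving 12.
(u,v)=(0,1) is feasible, giving 6.
No feasible integer point exceeds 12.

12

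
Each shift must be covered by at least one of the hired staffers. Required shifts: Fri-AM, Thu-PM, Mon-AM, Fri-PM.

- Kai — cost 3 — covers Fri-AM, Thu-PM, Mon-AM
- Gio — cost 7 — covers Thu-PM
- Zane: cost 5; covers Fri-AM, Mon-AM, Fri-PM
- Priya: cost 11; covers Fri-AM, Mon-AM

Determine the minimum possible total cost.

8

Choose Kai and Zane: together they cover Fri-AM, Thu-PM, Mon-AM, Fri-PM — every shift.
Total cost: 3 + 5 = 8.
No cover costs less than 8.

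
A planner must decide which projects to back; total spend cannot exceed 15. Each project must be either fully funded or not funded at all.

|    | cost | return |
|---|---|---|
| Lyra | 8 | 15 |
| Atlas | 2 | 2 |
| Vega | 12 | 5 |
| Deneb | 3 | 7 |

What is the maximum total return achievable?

24

Lyra + Atlas: cost 8 + 2 = 10 ≤ 15, return 15 + 2 = 17.
Lyra + Atlas + Deneb: cost 8 + 2 + 3 = 13 ≤ 15, return 15 + 2 + 7 = 24.
Lyra + Deneb: cost 8 + 3 = 11 ≤ 15, return 15 + 7 = 22.
Best is Lyra, Atlas, and Deneb with total return 24.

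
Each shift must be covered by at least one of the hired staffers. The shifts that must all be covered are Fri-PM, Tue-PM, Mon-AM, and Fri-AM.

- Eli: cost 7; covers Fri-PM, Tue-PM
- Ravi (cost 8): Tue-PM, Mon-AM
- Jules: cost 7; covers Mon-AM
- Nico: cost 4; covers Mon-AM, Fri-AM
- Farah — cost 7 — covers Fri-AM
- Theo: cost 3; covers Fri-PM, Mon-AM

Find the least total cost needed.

This is a weighted set-cover instance.
Choose Eli and Nico: together they cover Fri-PM, Tue-PM, Mon-AM, Fri-AM — every shift.
Total cost: 7 + 4 = 11.

11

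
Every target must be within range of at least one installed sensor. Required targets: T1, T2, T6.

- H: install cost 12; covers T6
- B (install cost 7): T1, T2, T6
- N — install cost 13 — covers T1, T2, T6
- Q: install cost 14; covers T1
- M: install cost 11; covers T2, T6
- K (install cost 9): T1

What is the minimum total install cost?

7

This is a weighted set-cover instance.
B alone covers T1, T2, T6 — every target.
Total install cost: 7.
No cover costs less than 7.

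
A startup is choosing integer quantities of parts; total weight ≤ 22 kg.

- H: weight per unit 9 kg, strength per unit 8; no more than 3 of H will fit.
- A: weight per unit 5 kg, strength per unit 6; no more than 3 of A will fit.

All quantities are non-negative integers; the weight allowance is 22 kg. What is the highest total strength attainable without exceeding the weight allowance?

20

1×H and 2×A: weight 19 ≤ 22, strength 1·8 + 2·6 = 20.
3×A: weight 15 ≤ 22, strength 3·6 = 18.
Best is 20.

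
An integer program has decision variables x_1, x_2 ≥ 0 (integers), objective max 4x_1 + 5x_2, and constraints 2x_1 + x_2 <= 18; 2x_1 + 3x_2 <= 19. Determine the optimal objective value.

Relaxing integrality, the LP optimum is 37.50 at (x_1,x_2) = (8.75, 0.5), which is not an integer point.
(x_1,x_2)=(8,1): 2·8+1·1=17≤18, 2·8+3·1=19≤19, objective 37.
(x_1,x_2)=(9,0): 2·9+1·0=18≤18, 2·9+3·0=18≤19, objective 36.
(x_1,x_2)=(7,1): 2·7+1·1=15≤18, 2·7+3·1=17≤19, objective 33.
(x_1,x_2)=(8,0): 2·8+1·0=16≤18, 2·8+3·0=16≤19, objective 32.
No feasible integer point exceeds 37.

37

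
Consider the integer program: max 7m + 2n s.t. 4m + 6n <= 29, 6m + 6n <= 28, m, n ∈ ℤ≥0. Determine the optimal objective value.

28

(m,n)=(4,0): 4·4+6·0=16≤29, 6·4+6·0=24≤28, objective 28.
(m,n)=(3,1): 4·3+6·1=18≤29, 6·3+6·1=24≤28, objective 23.
The best lattice point is (4,0), giving 28.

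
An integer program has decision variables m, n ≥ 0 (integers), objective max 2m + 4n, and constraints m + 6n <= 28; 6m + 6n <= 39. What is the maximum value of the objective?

The continuous relaxation peaks at (2.2, 4.3) with value 21.60; rounding to a feasible lattice point costs some objective.
(m,n)=(2,4): 1·2+6·4=26≤28, 6·2+6·4=36≤39, objective 20.
(m,n)=(1,4): 1·1+6·4=25≤28, 6·1+6·4=30≤39, objective 18.
(m,n)=(3,3): 1·3+6·3=21≤28, 6·3+6·3=36≤39, objective 18.
Maximum is 20 at (m,n)=(2,4).

20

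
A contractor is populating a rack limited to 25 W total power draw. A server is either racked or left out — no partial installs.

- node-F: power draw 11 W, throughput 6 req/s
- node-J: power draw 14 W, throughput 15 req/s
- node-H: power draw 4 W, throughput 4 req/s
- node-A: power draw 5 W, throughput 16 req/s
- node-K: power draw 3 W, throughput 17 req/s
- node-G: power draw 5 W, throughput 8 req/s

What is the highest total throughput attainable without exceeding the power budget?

Allowing fractional choices, the relaxed optimum would be about 53.9, but servers are indivisible.
node-F + node-A + node-K + node-G: power draw 11 + 5 + 3 + 5 = 24 ≤ 25, throughput 6 + 16 + 17 + 8 = 47.
node-J + node-A + node-K: power draw 14 + 5 + 3 = 22 ≤ 25, throughput 15 + 16 + 17 = 48.
node-H + node-A + node-K + node-G: power draw 4 + 5 + 3 + 5 = 17 ≤ 25, throughput 4 + 16 + 17 + 8 = 45.
Best is node-J, node-A, and node-K with total throughput 48.

48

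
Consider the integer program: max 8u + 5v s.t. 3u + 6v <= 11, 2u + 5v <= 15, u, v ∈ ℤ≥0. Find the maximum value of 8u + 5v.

24

The continuous relaxation peaks at (3.67, 0) with value 29.33; rounding to a feasible lattice point costs some objective.
(u,v)=(3,0): 3·3+6·0=9≤11, 2·3+5·0=6≤15, objective 24.
(u,v)=(2,0): 3·2+6·0=6≤11, 2·2+5·0=4≤15, objective 16.
The best lattice point is (3,0), giving 24.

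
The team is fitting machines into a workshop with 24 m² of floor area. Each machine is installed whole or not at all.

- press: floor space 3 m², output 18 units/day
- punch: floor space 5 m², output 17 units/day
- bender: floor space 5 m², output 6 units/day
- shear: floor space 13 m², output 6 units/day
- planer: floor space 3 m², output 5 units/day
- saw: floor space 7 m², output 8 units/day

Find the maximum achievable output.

Take press, punch, bender, planer, and saw: floor space 3 + 5 + 5 + 3 + 7 = 23 ≤ 24, output 18 + 17 + 6 + 5 + 8 = 54.
No other feasible combination does better.

54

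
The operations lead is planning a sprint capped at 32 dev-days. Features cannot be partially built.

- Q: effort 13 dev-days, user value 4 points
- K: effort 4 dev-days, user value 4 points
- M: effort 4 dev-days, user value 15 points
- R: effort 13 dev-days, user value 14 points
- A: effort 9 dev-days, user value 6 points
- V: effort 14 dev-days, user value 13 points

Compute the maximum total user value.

Allowing fractional choices, the relaxed optimum would be about 43.2, but features are indivisible.
K + M + A + V: effort 4 + 4 + 9 + 14 = 31 ≤ 32, user value 4 + 15 + 6 + 13 = 38.
M + R + V: effort 4 + 13 + 14 = 31 ≤ 32, user value 15 + 14 + 13 = 42.
K + M + R + A: effort 4 + 4 + 13 + 9 = 30 ≤ 32, user value 4 + 15 + 14 + 6 = 39.
Best is M, R, and V with total user value 42.

42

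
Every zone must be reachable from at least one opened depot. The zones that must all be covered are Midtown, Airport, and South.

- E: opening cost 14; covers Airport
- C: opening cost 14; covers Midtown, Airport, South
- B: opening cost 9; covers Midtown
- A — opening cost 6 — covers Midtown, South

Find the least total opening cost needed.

14

The greedy cost-per-new-zone heuristic would pick A and E for 20, but a cheaper cover exists.
C alone covers Midtown, Airport, South — every zone.
Total opening cost: 14.
No cover costs less than 14.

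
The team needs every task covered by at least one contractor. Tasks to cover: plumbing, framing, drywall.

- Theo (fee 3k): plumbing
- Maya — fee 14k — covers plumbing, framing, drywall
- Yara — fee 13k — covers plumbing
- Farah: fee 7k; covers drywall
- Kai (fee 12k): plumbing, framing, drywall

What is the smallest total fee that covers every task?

The greedy cost-per-new-task heuristic would pick Theo and Kai for 15, but a cheaper cover exists.
Kai alone covers plumbing, framing, drywall — every task.
Total fee: 12.
No cover costs less than 12.

12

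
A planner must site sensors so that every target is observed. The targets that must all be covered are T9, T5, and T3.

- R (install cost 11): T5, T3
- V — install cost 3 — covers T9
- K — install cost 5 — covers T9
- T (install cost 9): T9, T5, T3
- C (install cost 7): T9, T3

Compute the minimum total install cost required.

The greedy cost-per-new-target heuristic would pick V and T for 12, but a cheaper cover exists.
T alone covers T9, T5, T3 — every target.
Total install cost: 9.
No cover costs less than 9.

9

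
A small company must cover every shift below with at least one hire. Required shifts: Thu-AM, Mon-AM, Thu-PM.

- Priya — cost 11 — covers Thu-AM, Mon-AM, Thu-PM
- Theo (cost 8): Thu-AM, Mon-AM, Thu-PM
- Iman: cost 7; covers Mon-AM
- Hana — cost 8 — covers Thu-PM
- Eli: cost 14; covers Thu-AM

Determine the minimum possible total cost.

Theo alone covers Thu-AM, Mon-AM, Thu-PM — every shift.
Total cost: 8.
No cover costs less than 8.

8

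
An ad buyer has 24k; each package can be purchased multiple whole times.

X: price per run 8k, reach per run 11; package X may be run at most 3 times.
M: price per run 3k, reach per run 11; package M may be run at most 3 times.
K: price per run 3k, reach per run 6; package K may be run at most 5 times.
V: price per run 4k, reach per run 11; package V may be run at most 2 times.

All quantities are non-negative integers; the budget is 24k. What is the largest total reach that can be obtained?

67

Take 3×M, 2×K, and 2×V: price 23 ≤ 24, reach 3·11 + 2·6 + 2·11 = 67.
M has the best ratio (11/3) and is taken to its limit of 3; remaining capacity is filled optimally with the others.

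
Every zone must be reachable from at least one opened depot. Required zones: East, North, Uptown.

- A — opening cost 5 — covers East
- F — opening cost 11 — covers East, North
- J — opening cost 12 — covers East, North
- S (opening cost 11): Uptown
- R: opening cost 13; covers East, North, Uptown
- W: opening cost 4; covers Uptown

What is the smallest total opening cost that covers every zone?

R alone covers East, North, Uptown — every zone.
Total opening cost: 13.

13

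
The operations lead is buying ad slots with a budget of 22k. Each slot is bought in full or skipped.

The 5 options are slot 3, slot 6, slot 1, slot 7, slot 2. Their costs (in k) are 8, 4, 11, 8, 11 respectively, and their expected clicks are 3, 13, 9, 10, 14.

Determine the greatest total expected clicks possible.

slot 6 + slot 2: cost 4 + 11 = 15 ≤ 22, expected clicks 13 + 14 = 27.
slot 3 + slot 6 + slot 7: cost 8 + 4 + 8 = 20 ≤ 22, expected clicks 3 + 13 + 10 = 26.
Best is slot 6 and slot 2 with total expected clicks 27.

27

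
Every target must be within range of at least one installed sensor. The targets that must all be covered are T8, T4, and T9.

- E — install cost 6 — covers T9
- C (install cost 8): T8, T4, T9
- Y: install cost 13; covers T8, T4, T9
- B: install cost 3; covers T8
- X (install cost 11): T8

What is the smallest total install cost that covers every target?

This is a weighted set-cover instance.
C alone covers T8, T4, T9 — every target.
Total install cost: 8.
No cover costs less than 8.

8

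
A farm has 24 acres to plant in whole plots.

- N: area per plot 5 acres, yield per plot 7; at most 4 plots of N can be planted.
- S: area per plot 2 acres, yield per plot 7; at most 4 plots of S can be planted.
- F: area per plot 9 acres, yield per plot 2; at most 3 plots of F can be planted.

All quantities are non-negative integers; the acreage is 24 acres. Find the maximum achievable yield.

This is a bounded integer knapsack.
S has the best ratio (7/2); taking only S gives at most 4×7 = 28 (stopped by the supply cap of 4).
Mixing does better — 3×N and 4×S: area 23 ≤ 24, yield 3·7 + 4·7 = 49.

49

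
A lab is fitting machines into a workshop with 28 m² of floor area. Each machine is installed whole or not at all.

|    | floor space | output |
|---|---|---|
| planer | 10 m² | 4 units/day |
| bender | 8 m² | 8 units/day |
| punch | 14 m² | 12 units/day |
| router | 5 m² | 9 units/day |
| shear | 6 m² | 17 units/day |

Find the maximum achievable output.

38

This is a 0-1 knapsack instance.
punch + router + shear: floor space 14 + 5 + 6 = 25 ≤ 28, output 12 + 9 + 17 = 38.
bender + router + shear: floor space 8 + 5 + 6 = 19 ≤ 28, output 8 + 9 + 17 = 34.
bender + punch + shear: floor space 8 + 14 + 6 = 28 ≤ 28, output 8 + 12 + 17 = 37.
Best is punch, router, and shear with total output 38.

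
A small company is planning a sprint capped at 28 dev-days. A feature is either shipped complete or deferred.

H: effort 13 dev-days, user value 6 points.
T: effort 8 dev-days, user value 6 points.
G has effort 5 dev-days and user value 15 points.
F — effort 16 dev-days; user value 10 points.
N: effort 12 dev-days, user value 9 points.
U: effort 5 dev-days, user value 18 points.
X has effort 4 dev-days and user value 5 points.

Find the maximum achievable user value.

Take G, N, U, and X: effort 5 + 12 + 5 + 4 = 26 ≤ 28, user value 15 + 9 + 18 + 5 = 47.
No other feasible combination does better.

47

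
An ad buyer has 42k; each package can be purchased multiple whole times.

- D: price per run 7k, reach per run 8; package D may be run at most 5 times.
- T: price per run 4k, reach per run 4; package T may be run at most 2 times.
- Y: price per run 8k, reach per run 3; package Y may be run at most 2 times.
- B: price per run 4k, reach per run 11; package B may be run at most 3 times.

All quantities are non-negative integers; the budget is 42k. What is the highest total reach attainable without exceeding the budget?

65

B has the best ratio (11/4); taking only B gives at most 3×11 = 33 (stopped by the supply cap of 3).
Mixing does better — 3×D, 2×T, and 3×B: price 41 ≤ 42, reach 3·8 + 2·4 + 3·11 = 65.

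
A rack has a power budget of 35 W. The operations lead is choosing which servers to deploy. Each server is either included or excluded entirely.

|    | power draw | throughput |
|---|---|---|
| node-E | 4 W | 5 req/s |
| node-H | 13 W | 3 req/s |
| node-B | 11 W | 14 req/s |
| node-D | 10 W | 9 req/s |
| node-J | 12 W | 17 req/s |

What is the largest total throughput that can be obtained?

40

Allowing fractional choices, the relaxed optimum would be about 43.2, but servers are indivisible.
node-B + node-D + node-J: power draw 11 + 10 + 12 = 33 ≤ 35, throughput 14 + 9 + 17 = 40.
node-B + node-J: power draw 11 + 12 = 23 ≤ 35, throughput 14 + 17 = 31.
node-E + node-B + node-J: power draw 4 + 11 + 12 = 27 ≤ 35, throughput 5 + 14 + 17 = 36.
Best is node-B, node-D, and node-J with total throughput 40.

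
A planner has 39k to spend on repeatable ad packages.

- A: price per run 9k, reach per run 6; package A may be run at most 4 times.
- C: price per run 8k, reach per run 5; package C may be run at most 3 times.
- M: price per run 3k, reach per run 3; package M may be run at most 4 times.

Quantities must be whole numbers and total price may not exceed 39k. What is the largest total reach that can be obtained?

3×A and 4×M: price 39 ≤ 39, reach 3·6 + 4·3 = 30.
2×A, 1×C, and 4×M: price 38 ≤ 39, reach 2·6 + 1·5 + 4·3 = 29.
Best is 30.

30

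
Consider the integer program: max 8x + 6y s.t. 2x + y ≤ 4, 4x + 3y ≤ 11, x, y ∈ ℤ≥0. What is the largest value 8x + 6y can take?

The continuous relaxation peaks at (0, 3.67) with value 22.00; rounding to a feasible lattice point costs some objective.
(x,y)=(1,2): 2·1+1·2=4≤4, 4·1+3·2=10≤11, objective 20.
(x,y)=(0,3): 2·0+1·3=3≤4, 4·0+3·3=9≤11, objective 18.
(x,y)=(1,1): 2·1+1·1=3≤4, 4·1+3·1=7≤11, objective 14.
No feasible integer point exceeds 20.

20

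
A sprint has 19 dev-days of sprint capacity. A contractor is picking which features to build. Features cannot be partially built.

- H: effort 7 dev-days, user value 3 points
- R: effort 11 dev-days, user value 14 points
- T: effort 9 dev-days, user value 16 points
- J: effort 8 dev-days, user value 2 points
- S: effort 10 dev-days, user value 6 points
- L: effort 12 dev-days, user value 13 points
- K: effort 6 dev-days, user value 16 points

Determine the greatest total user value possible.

L + K: effort 12 + 6 = 18 ≤ 19, user value 13 + 16 = 29.
R + K: effort 11 + 6 = 17 ≤ 19, user value 14 + 16 = 30.
T + K: effort 9 + 6 = 15 ≤ 19, user value 16 + 16 = 32.
Best is T and K with total user value 32.

32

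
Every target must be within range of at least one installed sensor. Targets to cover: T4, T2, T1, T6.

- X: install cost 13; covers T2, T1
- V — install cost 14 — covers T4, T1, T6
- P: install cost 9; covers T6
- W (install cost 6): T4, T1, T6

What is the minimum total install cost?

Choose X and W: together they cover T4, T2, T1, T6 — every target.
Total install cost: 13 + 6 = 19.

19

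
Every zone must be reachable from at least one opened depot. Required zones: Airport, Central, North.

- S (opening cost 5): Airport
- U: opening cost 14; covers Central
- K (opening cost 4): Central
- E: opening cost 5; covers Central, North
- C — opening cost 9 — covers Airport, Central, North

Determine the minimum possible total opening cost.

The greedy cost-per-new-zone heuristic would pick E and S for 10, but a cheaper cover exists.
C alone covers Airport, Central, North — every zone.
Total opening cost: 9.
No cover costs less than 9.

9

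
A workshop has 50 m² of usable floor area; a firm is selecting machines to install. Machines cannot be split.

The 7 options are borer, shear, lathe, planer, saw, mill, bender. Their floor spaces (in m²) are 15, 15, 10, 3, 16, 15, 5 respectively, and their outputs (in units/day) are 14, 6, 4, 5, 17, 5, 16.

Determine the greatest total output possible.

56

Take borer, lathe, planer, saw, and bender: floor space 15 + 10 + 3 + 16 + 5 = 49 ≤ 50, output 14 + 4 + 5 + 17 + 16 = 56.
No other feasible combination does better.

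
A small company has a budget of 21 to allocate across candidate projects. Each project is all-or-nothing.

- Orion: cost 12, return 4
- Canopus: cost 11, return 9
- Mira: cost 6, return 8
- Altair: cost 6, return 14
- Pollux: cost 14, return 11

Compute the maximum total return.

Take Altair and Pollux: cost 6 + 14 = 20 ≤ 21, return 14 + 11 = 25.
No other feasible combination does better.

25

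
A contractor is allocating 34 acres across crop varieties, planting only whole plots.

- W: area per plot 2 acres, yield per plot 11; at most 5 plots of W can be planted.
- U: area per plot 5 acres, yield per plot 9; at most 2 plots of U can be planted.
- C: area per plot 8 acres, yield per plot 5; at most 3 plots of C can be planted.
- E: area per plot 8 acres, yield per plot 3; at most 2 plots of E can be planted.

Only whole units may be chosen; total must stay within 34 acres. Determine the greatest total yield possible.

78

This is a bounded integer knapsack.
W has the best ratio (11/2); taking only W gives at most 5×11 = 55 (stopped by the supply cap of 5).
Mixing does better — 5×W, 2×U, and 1×C: area 28 ≤ 34, yield 5·11 + 2·9 + 1·5 = 78.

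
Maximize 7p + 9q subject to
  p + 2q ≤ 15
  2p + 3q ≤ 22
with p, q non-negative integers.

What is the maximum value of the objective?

(p,q)=(11,0): 1·11+2·0=11≤15, 2·11+3·0=22≤22, objective 77.
(p,q)=(10,0): 1·10+2·0=10≤15, 2·10+3·0=20≤22, objective 70.
No feasible integer point exceeds 77.

77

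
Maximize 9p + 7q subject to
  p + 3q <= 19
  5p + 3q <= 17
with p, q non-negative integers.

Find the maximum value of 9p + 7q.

The continuous relaxation peaks at (0, 5.67) with value 39.67; rounding to a feasible lattice point costs some objective.
(p,q)=(1,4): 1·1+3·4=13≤19, 5·1+3·4=17≤17, objective 37.
(p,q)=(0,5): 1·0+3·5=15≤19, 5·0+3·5=15≤17, objective 35.
(p,q)=(1,3): 1·1+3·3=10≤19, 5·1+3·3=14≤17, objective 30.
No feasible integer point exceeds 37.

37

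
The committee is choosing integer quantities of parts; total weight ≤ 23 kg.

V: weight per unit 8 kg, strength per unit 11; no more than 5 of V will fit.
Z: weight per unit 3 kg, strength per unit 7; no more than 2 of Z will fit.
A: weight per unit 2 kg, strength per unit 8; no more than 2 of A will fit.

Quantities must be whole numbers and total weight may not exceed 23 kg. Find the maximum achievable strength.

This is a bounded integer knapsack.
2×V, 1×Z, and 2×A: weight 23 ≤ 23, strength 2·11 + 1·7 + 2·8 = 45.
1×V, 2×Z, and 2×A: weight 18 ≤ 23, strength 1·11 + 2·7 + 2·8 = 41.
Best is 45.

45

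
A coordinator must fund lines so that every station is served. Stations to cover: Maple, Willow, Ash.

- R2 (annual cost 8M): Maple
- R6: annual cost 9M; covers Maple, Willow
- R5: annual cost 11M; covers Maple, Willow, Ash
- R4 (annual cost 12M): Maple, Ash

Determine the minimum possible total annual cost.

This is a weighted set-cover instance.
R5 alone covers Maple, Willow, Ash — every station.
Total annual cost: 11.
No cover costs less than 11.

11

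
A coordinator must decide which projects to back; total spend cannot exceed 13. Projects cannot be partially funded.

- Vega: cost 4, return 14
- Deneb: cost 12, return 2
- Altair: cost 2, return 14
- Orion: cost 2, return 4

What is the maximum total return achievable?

Allowing fractional choices, the relaxed optimum would be about 32.8, but projects are indivisible.
Vega + Altair + Orion: cost 4 + 2 + 2 = 8 ≤ 13, return 14 + 14 + 4 = 32.
Vega + Altair: cost 4 + 2 = 6 ≤ 13, return 14 + 14 = 28.
Best is Vega, Altair, and Orion with total return 32.

32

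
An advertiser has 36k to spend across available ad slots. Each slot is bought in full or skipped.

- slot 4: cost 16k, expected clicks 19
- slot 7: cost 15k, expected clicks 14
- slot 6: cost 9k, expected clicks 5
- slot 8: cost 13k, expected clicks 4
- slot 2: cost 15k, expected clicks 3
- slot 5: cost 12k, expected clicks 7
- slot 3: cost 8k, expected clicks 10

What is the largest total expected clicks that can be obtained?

This is a 0-1 knapsack instance.
slot 4 + slot 7: cost 16 + 15 = 31 ≤ 36, expected clicks 19 + 14 = 33.
slot 4 + slot 5 + slot 3: cost 16 + 12 + 8 = 36 ≤ 36, expected clicks 19 + 7 + 10 = 36.
slot 4 + slot 6 + slot 3: cost 16 + 9 + 8 = 33 ≤ 36, expected clicks 19 + 5 + 10 = 34.
Best is slot 4, slot 5, and slot 3 with total expected clicks 36.

36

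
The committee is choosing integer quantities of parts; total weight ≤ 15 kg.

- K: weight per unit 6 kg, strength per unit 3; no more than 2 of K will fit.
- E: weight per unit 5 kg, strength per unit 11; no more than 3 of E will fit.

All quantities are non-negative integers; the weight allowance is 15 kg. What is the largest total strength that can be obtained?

33

This is a bounded integer knapsack.
Take 3×E: weight 15 ≤ 15, strength 3·11 = 33.
E has the best ratio (11/5) and is taken to its limit of 3; remaining capacity is filled optimally with the others.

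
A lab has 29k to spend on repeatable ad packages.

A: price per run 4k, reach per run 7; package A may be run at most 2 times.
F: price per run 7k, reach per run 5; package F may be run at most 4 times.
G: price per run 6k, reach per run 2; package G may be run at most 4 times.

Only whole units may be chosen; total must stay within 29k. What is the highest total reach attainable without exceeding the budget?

29

Take 2×A and 3×F: price 29 ≤ 29, reach 2·7 + 3·5 = 29.
A has the best ratio (7/4) and is taken to its limit of 2; remaining capacity is filled optimally with the others.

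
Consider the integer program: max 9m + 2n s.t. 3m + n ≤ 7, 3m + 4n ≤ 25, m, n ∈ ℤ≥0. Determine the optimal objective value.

20

(m,n)=(2,1): 3·2+1·1=7≤7, 3·2+4·1=10≤25, objective 20.
(m,n)=(2,0): 3·2+1·0=6≤7, 3·2+4·0=6≤25, objective 18.
(m,n)=(1,2): 3·1+1·2=5≤7, 3·1+4·2=11≤25, objective 13.
(m,n)=(1,1): 3·1+1·1=4≤7, 3·1+4·1=7≤25, objective 11.
No feasible integer point exceeds 20.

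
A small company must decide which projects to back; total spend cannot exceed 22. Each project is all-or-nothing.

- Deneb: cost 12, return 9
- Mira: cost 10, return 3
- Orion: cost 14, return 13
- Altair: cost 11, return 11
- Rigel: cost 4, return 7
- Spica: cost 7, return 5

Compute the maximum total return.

23

Altair + Rigel: cost 11 + 4 = 15 ≤ 22, return 11 + 7 = 18.
Orion + Rigel: cost 14 + 4 = 18 ≤ 22, return 13 + 7 = 20.
Altair + Rigel + Spica: cost 11 + 4 + 7 = 22 ≤ 22, return 11 + 7 + 5 = 23.
Best is Altair, Rigel, and Spica with total return 23.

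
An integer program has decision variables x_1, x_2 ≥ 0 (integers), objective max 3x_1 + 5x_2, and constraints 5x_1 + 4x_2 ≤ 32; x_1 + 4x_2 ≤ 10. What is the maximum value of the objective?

(x_1,x_2)=(5,1): 5·5+4·1=29≤32, 1·5+4·1=9≤10, objective 20.
(x_1,x_2)=(6,0): 5·6+4·0=30≤32, 1·6+4·0=6≤10, objective 18.
(x_1,x_2)=(4,1): 5·4+4·1=24≤32, 1·4+4·1=8≤10, objective 17.
The best lattice point is (5,1), giving 20.

20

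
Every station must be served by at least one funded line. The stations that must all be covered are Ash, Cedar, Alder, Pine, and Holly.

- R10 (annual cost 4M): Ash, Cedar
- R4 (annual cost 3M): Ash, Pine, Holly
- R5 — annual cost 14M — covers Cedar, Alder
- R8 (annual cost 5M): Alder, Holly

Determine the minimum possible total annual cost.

12

Choose R10, R4, and R8: together they cover Ash, Cedar, Alder, Pine, Holly — every station.
Total annual cost: 4 + 3 + 5 = 12.
No cover costs less than 12.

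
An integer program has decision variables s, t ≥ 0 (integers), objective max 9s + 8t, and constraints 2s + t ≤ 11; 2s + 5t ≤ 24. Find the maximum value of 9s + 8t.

Relaxing integrality, the LP optimum is 60.88 at (s,t) = (3.88, 3.25), which is not an integer point.
(s,t)=(4,3): 2·4+1·3=11≤11, 2·4+5·3=23≤24, objective 60.
(s,t)=(4,2): 2·4+1·2=10≤11, 2·4+5·2=18≤24, objective 52.
(s,t)=(3,3): 2·3+1·3=9≤11, 2·3+5·3=21≤24, objective 51.
No feasible integer point exceeds 60.

60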